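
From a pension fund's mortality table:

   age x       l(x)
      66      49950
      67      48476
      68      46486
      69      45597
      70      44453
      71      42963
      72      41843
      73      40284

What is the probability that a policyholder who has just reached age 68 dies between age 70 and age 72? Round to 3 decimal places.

This is the probability of reaching 70 but not 72, conditional on being alive at 68: (l(70) − l(72)) / l(68).
= (44453 − 41843) / 46486 = 2610 / 46486 = 0.056146.

0.056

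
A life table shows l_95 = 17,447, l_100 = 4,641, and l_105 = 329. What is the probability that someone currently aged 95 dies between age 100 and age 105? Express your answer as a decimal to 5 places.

We want 5|5q95 = (l_100 − l_105)/l_95.
This is the probability of reaching 100 but not 105, conditional on being alive at 95: (l_100 − l_105) / l_95.
= (4,641 − 329) / 17,447 = 4,312 / 17,447 = 0.247149.

0.24715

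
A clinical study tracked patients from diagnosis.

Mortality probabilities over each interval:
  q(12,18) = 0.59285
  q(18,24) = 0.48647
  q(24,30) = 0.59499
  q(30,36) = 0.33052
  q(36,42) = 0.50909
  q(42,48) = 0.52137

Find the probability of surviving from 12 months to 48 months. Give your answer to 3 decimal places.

P(survive 12→48) = (1 − 0.59285) × (1 − 0.48647) × (1 − 0.59499) × (1 − 0.33052) × (1 − 0.50909) × (1 − 0.52137).
= 0.40715 × 0.51353 × 0.40501 × 0.66948 × 0.49091 × 0.47863 = 0.013321.

0.013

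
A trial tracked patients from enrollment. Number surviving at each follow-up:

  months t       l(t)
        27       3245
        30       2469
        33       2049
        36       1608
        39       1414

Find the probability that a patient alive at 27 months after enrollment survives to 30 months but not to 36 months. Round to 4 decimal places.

0.2653

This is the probability of reaching 30 but not 36, conditional on being alive at 27: (l(30) − l(36)) / l(27).
= (2469 − 1608) / 3245 = 861 / 3245 = 0.265331.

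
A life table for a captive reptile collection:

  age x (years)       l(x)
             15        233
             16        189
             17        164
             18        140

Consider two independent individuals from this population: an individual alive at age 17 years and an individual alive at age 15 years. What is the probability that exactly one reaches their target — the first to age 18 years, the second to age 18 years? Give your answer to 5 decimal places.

0.42866

p₁ = l(18)/l(17) = 140/164 = 0.853659; p₂ = l(18)/l(15) = 140/233 = 0.600858.
P(exactly one) = p₁(1−p₂) + (1−p₁)p₂ = 0.340731 + 0.087930 = 0.428661.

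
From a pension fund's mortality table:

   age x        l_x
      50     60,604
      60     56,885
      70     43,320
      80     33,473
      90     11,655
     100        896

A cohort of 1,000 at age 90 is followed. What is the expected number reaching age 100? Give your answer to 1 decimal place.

76.9

The relevant probability is 896/11,655 = 0.076877.
Expected number = 1,000 × 0.076877 = 76.9.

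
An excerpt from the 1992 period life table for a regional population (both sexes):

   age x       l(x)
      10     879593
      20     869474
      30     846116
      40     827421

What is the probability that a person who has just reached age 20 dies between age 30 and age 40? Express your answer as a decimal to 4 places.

This is the probability of reaching 30 but not 40, conditional on being alive at 20: (l(30) − l(40)) / l(20).
= (846116 − 827421) / 869474 = 18695 / 869474 = 0.021502.

0.0215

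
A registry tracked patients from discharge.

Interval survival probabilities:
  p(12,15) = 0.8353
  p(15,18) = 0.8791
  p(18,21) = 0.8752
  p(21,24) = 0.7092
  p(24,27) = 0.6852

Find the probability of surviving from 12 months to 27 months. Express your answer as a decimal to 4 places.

0.3123

The overall survival probability is 0.8353 × 0.8791 × 0.8752 × 0.7092 × 0.6852.
= 0.312302.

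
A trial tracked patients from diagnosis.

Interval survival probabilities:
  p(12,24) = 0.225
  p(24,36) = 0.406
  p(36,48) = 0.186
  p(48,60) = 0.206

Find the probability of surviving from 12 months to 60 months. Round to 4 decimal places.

0.0035

Survival from 12 to 60 is the product of surviving each interval: 0.225 × 0.406 × 0.186 × 0.206.
= 0.003500.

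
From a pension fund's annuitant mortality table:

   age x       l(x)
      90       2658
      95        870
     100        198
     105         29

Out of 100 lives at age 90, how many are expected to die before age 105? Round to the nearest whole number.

99

The relevant probability is 1 − 29/2658 = 0.989090.
Expected number = 100 × 0.989090 = 99.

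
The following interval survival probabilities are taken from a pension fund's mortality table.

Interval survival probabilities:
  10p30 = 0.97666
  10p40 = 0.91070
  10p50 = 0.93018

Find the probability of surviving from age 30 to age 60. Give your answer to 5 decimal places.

30p30 = 0.97666 × 0.91070 × 0.93018.
= 0.827343.

0.82734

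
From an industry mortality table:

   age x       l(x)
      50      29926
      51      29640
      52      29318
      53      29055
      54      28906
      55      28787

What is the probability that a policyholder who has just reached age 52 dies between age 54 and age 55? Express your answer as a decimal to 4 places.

0.0041

This is the probability of reaching 54 but not 55, conditional on being alive at 52: (l(54) − l(55)) / l(52).
= (28906 − 28787) / 29318 = 119 / 29318 = 0.004059.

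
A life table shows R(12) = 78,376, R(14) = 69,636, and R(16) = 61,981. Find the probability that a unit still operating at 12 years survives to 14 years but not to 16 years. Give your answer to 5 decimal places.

This is the probability of reaching 14 but not 16, conditional on being operational at 12: (R(14) − R(16)) / R(12).
= (69,636 − 61,981) / 78,376 = 7,655 / 78,376 = 0.097670.

0.09767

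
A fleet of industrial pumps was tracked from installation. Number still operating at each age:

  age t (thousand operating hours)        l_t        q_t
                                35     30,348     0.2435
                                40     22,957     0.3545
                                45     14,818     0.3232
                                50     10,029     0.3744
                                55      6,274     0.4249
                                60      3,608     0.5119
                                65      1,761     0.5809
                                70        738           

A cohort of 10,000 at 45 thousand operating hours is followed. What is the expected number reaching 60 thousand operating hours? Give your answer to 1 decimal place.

2434.9

The relevant probability is 3,608/14,818 = 0.243488.
Expected number = 10,000 × 0.243488 = 2434.9.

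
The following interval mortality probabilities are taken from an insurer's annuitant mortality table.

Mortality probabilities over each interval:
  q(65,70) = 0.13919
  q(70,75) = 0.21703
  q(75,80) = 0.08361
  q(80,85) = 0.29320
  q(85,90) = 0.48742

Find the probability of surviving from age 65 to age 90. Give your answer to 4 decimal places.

Chaining the interval survival probabilities: (1 − 0.13919) × (1 − 0.21703) × (1 − 0.08361) × (1 − 0.29320) × (1 − 0.48742).
= 0.86081 × 0.78297 × 0.91639 × 0.70680 × 0.51258 = 0.223764.

0.2238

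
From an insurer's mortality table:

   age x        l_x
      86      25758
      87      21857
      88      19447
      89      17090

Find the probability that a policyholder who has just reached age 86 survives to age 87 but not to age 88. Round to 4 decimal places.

0.0936

We want 1|1q86 = (l_87 − l_88)/l_86.
This is the probability of reaching 87 but not 88, conditional on being alive at 86: (l_87 − l_88) / l_86.
= (21857 − 19447) / 25758 = 2410 / 25758 = 0.093563.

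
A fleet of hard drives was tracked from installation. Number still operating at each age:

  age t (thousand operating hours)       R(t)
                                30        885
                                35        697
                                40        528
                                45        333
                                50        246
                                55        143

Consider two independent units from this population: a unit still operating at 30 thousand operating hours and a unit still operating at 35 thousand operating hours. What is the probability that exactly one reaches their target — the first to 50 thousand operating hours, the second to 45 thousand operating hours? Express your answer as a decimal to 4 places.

0.4901

p₁ = R(50)/R(30) = 246/885 = 0.277966; p₂ = R(45)/R(35) = 333/697 = 0.477762.
P(exactly one) = p₁(1−p₂) + (1−p₁)p₂ = 0.145164 + 0.344960 = 0.490125.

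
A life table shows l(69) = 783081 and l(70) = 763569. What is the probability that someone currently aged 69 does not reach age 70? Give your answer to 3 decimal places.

P(die before 70 | alive at 69) = 1 − l(70)/l(69) = 1 − 763569/783081 = (19512)/783081 = 0.024917.

0.025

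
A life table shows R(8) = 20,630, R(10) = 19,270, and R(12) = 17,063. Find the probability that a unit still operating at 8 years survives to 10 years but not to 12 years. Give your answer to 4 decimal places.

This is the probability of reaching 10 but not 12, conditional on being operational at 8: (R(10) − R(12)) / R(8).
= (19,270 − 17,063) / 20,630 = 2,207 / 20,630 = 0.106980.

0.1070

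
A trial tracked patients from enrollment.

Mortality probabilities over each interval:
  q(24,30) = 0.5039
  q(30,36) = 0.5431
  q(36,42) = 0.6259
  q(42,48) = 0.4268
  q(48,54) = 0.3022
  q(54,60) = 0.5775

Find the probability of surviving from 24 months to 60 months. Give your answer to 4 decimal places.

0.0143

The overall survival probability is (1 − 0.5039) × (1 − 0.5431) × (1 − 0.6259) × (1 − 0.4268) × (1 − 0.3022) × (1 − 0.5775).
= 0.4961 × 0.4569 × 0.3741 × 0.5732 × 0.6978 × 0.4225 = 0.014330.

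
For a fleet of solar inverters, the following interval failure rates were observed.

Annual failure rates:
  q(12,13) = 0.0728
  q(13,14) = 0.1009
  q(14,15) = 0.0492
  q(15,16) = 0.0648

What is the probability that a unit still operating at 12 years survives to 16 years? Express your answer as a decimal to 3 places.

0.741

Chaining the interval survival probabilities: (1 − 0.0728) × (1 − 0.1009) × (1 − 0.0492) × (1 − 0.0648).
= 0.9272 × 0.8991 × 0.9508 × 0.9352 = 0.741268.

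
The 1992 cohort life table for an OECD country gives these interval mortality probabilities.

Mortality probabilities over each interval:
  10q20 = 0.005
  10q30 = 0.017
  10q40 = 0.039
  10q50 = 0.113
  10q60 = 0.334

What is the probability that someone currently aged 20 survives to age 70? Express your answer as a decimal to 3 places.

The overall survival probability is (1 − 0.005) × (1 − 0.017) × (1 − 0.039) × (1 − 0.113) × (1 − 0.334).
= 0.995 × 0.983 × 0.961 × 0.887 × 0.666 = 0.555262.

0.555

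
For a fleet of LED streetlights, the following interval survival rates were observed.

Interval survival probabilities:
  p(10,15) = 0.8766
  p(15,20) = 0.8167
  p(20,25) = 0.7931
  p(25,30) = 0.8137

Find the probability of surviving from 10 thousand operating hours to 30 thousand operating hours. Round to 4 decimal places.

Chaining the interval survival probabilities: 0.8766 × 0.8167 × 0.7931 × 0.8137.
= 0.462015.

0.4620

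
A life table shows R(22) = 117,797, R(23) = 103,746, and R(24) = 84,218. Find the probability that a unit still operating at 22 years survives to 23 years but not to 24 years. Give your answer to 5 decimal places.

0.16578

This is the probability of reaching 23 but not 24, conditional on being operational at 22: (R(23) − R(24)) / R(22).
= (103,746 − 84,218) / 117,797 = 19,528 / 117,797 = 0.165777.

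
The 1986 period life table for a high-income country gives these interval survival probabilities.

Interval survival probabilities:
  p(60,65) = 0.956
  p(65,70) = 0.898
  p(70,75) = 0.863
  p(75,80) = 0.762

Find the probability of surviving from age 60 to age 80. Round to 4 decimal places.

P(survive 60→80) = 0.956 × 0.898 × 0.863 × 0.762.
= 0.564547.

0.5645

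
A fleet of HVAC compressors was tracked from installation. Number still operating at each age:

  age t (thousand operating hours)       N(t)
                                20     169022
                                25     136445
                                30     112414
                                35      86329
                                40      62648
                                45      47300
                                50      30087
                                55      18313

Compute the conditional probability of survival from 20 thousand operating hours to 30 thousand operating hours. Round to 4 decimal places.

The conditional survival probability is N(30)/N(20) = 112414/169022 = 0.665085.

0.6651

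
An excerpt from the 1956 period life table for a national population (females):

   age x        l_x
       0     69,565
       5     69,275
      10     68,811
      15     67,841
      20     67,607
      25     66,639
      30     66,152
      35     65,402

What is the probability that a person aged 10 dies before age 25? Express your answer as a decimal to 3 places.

P(die before 25 | alive at 10) = 1 − l_25/l_10 = 1 − 66,639/68,811 = (2,172)/68,811 = 0.031565.

0.032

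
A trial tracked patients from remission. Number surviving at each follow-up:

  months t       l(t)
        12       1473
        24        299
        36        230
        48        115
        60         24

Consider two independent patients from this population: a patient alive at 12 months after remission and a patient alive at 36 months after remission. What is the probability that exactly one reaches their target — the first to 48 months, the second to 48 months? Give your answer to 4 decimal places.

0.5000

p₁ = l(48)/l(12) = 115/1473 = 0.078072; p₂ = l(48)/l(36) = 115/230 = 0.500000.
P(exactly one) = p₁(1−p₂) + (1−p₁)p₂ = 0.039036 + 0.460964 = 0.500000.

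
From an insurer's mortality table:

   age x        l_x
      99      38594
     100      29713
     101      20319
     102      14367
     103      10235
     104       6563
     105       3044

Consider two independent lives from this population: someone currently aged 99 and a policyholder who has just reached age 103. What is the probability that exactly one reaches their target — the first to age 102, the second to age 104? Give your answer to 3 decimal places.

p₁ = l_102/l_99 = 14367/38594 = 0.372260; p₂ = l_104/l_103 = 6563/10235 = 0.641231.
P(exactly one) = p₁(1−p₂) + (1−p₁)p₂ = 0.133555 + 0.402526 = 0.536082.

0.536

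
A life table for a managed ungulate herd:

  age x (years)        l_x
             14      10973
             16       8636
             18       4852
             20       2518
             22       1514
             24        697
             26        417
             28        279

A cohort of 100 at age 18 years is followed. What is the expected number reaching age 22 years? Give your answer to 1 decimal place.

31.2

The relevant probability is 1514/4852 = 0.312036.
Expected number = 100 × 0.312036 = 31.2.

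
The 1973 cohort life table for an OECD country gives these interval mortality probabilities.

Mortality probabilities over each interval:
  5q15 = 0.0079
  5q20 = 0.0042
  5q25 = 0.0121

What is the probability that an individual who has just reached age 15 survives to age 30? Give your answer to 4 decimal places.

Survival from 15 to 30 is the product of surviving each interval: (1 − 0.0079) × (1 − 0.0042) × (1 − 0.0121).
= 0.9921 × 0.9958 × 0.9879 = 0.975979.

0.9760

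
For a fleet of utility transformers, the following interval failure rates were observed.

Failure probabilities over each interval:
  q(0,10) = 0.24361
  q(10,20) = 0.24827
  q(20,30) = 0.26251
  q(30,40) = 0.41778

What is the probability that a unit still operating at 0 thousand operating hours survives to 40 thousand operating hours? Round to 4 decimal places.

The overall survival probability is (1 − 0.24361) × (1 − 0.24827) × (1 − 0.26251) × (1 − 0.41778).
= 0.75639 × 0.75173 × 0.73749 × 0.58222 = 0.244147.

0.2441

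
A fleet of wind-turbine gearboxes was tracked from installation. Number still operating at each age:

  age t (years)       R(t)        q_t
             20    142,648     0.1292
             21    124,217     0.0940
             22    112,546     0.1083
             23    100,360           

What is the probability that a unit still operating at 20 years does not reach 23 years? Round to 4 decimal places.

P(fail before 23 | operational at 20) = 1 − R(23)/R(20) = 1 − 100,360/142,648 = (42,288)/142,648 = 0.296450.

0.2965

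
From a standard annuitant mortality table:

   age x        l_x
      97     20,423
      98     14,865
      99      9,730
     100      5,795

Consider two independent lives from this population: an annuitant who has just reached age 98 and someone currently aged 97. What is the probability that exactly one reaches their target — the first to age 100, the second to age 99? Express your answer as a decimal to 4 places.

0.4948

p₁ = l_100/l_98 = 5,795/14,865 = 0.389842; p₂ = l_99/l_97 = 9,730/20,423 = 0.476424.
P(exactly one) = p₁(1−p₂) + (1−p₁)p₂ = 0.204112 + 0.290694 = 0.494806.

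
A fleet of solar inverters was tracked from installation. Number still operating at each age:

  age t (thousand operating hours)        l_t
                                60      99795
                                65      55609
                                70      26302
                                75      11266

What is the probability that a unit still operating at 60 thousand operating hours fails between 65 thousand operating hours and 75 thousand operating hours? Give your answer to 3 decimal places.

0.444

This is the probability of reaching 65 but not 75, conditional on being operational at 60: (l_65 − l_75) / l_60.
= (55609 − 11266) / 99795 = 44343 / 99795 = 0.444341.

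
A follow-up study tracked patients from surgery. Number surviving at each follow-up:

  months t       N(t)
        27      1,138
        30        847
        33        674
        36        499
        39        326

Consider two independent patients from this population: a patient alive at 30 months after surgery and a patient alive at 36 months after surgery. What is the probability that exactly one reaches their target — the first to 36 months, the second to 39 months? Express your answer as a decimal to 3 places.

p₁ = N(36)/N(30) = 499/847 = 0.589138; p₂ = N(39)/N(36) = 326/499 = 0.653307.
P(exactly one) = p₁(1−p₂) + (1−p₁)p₂ = 0.204250 + 0.268419 = 0.472669.

0.473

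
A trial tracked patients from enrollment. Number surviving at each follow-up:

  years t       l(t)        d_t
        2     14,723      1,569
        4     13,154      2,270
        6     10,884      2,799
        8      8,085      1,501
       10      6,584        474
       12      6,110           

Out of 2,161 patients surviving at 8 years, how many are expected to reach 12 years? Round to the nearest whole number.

1633

The relevant probability is 6,110/8,085 = 0.755720.
Expected number = 2,161 × 0.755720 = 1633.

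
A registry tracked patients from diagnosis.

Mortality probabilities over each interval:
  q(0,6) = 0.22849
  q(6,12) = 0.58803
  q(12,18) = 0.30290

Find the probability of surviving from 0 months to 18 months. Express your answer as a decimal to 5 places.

The overall survival probability is (1 − 0.22849) × (1 − 0.58803) × (1 − 0.30290).
= 0.77151 × 0.41197 × 0.69710 = 0.221566.

0.22157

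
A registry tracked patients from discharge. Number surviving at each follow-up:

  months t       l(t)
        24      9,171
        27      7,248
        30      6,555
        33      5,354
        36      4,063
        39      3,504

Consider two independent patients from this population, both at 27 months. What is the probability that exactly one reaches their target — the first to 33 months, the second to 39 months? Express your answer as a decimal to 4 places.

0.5079

p₁ = l(33)/l(27) = 5,354/7,248 = 0.738687; p₂ = l(39)/l(27) = 3,504/7,248 = 0.483444.
P(exactly one) = p₁(1−p₂) + (1−p₁)p₂ = 0.381573 + 0.126330 = 0.507903.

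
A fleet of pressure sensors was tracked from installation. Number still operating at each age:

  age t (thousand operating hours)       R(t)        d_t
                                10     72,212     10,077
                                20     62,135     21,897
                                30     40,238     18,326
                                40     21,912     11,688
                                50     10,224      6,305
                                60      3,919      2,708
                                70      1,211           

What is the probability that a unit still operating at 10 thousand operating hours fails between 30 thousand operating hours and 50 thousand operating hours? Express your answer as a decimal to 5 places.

This is the probability of reaching 30 but not 50, conditional on being operational at 10: (R(30) − R(50)) / R(10).
= (40,238 − 10,224) / 72,212 = 30,014 / 72,212 = 0.415637.

0.41564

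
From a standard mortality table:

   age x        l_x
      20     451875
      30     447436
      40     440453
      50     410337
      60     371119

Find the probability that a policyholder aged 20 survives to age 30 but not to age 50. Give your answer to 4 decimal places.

This is the probability of reaching 30 but not 50, conditional on being alive at 20: (l_30 − l_50) / l_20.
= (447436 − 410337) / 451875 = 37099 / 451875 = 0.082100.

0.0821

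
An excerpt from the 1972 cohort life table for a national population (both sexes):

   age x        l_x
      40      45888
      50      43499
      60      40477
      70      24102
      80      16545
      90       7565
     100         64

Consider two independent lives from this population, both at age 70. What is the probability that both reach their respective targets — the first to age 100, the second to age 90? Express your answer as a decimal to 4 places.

p₁ = l_100/l_70 = 64/24102 = 0.002655; p₂ = l_90/l_70 = 7565/24102 = 0.313874.
P(both) = p₁ × p₂ = 0.002655 × 0.313874 = 0.000833.

0.0008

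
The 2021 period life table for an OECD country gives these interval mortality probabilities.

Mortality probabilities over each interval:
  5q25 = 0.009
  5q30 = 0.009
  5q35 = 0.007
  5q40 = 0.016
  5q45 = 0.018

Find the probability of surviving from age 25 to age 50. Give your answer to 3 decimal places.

Survival from 25 to 50 is the product of surviving each interval: (1 − 0.009) × (1 − 0.009) × (1 − 0.007) × (1 − 0.016) × (1 − 0.018).
= 0.991 × 0.991 × 0.993 × 0.984 × 0.982 = 0.942330.

0.942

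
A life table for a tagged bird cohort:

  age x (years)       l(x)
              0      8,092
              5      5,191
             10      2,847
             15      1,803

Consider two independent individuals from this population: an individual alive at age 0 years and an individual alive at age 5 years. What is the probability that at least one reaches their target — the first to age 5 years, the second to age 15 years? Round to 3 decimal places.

0.766

p₁ = l(5)/l(0) = 5,191/8,092 = 0.641498; p₂ = l(15)/l(5) = 1,803/5,191 = 0.347332.
P(at least one) = 1 − (1−p₁)(1−p₂) = 1 − 0.358502 × 0.652668 = 0.766017.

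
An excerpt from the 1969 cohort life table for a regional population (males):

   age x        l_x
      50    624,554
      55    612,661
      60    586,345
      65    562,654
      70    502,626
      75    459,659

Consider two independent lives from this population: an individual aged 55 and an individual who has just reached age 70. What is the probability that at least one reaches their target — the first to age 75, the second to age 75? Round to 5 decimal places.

p₁ = l_75/l_55 = 459,659/612,661 = 0.750266; p₂ = l_75/l_70 = 459,659/502,626 = 0.914515.
P(at least one) = 1 − (1−p₁)(1−p₂) = 1 − 0.249734 × 0.085485 = 0.978651.

0.97865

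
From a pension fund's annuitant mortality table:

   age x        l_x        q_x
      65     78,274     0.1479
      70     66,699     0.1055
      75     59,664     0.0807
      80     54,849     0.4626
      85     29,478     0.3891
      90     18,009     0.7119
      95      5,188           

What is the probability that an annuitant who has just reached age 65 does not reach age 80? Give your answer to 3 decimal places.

P(die before 80 | alive at 65) = 1 − l_80/l_65 = 1 − 54,849/78,274 = (23,425)/78,274 = 0.299269.

0.299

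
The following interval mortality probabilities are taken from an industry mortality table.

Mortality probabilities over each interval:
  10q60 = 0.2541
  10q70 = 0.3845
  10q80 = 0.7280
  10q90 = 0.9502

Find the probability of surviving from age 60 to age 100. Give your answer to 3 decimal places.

The overall survival probability is (1 − 0.2541) × (1 − 0.3845) × (1 − 0.7280) × (1 − 0.9502).
= 0.7459 × 0.6155 × 0.2720 × 0.0498 = 0.006219.

0.006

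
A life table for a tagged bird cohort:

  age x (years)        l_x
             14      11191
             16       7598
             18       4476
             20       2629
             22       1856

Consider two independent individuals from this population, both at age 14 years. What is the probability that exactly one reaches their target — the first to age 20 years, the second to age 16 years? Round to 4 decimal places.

p₁ = l_20/l_14 = 2629/11191 = 0.234921; p₂ = l_16/l_14 = 7598/11191 = 0.678938.
P(exactly one) = p₁(1−p₂) + (1−p₁)p₂ = 0.075424 + 0.519441 = 0.594865.

0.5949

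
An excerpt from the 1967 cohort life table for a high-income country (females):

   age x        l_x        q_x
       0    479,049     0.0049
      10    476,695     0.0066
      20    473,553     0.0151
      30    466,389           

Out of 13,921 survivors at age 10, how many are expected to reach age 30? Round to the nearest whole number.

The relevant probability is 466,389/476,695 = 0.978380.
Expected number = 13,921 × 0.978380 = 13620.

13620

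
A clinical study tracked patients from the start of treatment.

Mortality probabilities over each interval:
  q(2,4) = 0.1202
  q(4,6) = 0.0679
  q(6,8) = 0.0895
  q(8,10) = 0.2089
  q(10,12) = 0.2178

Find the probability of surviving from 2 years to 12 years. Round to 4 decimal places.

0.4620

The overall survival probability is (1 − 0.1202) × (1 − 0.0679) × (1 − 0.0895) × (1 − 0.2089) × (1 − 0.2178).
= 0.8798 × 0.9321 × 0.9105 × 0.7911 × 0.7822 = 0.462036.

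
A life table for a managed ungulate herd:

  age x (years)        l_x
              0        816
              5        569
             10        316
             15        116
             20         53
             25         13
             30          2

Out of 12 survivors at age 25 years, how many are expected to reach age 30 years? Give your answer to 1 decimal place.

1.8

The relevant probability is 2/13 = 0.153846.
Expected number = 12 × 0.153846 = 1.8.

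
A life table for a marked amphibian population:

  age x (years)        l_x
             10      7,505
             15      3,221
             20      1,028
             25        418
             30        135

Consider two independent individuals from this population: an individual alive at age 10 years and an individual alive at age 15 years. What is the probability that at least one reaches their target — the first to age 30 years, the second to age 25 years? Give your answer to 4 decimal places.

0.1454

p₁ = l_30/l_10 = 135/7,505 = 0.017988; p₂ = l_25/l_15 = 418/3,221 = 0.129773.
P(at least one) = 1 − (1−p₁)(1−p₂) = 1 − 0.982012 × 0.870227 = 0.145427.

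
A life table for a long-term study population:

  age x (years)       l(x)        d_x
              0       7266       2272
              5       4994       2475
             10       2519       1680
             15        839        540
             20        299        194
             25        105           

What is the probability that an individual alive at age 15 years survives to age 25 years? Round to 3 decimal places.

The conditional survival probability is l(25)/l(15) = 105/839 = 0.125149.

0.125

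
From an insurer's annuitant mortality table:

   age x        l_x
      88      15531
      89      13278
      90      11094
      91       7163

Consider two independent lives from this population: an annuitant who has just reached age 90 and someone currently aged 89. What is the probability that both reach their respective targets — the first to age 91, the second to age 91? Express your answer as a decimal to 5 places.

0.34831

p₁ = l_91/l_90 = 7163/11094 = 0.645664; p₂ = l_91/l_89 = 7163/13278 = 0.539464.
P(both) = p₁ × p₂ = 0.645664 × 0.539464 = 0.348312.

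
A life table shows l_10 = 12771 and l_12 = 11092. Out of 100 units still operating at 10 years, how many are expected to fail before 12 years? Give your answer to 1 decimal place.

13.1

The relevant probability is 1 − 11092/12771 = 0.131470.
Expected number = 100 × 0.131470 = 13.1.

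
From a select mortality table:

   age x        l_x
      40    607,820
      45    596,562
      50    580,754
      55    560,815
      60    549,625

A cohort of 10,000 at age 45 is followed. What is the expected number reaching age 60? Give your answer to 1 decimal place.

9213.2

The relevant probability is 549,625/596,562 = 0.921321.
Expected number = 10,000 × 0.921321 = 9213.2.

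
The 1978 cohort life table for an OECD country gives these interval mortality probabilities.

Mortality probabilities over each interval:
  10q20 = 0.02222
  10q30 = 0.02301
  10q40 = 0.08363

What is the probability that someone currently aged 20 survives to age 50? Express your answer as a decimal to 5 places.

Chaining the interval survival probabilities: (1 − 0.02222) × (1 − 0.02301) × (1 − 0.08363).
= 0.97778 × 0.97699 × 0.91637 = 0.875391.

0.87539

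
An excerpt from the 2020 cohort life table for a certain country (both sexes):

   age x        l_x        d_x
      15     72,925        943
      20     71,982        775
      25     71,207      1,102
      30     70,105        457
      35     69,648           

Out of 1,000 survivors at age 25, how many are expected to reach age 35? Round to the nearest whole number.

The relevant probability is 69,648/71,207 = 0.978106.
Expected number = 1,000 × 0.978106 = 978.

978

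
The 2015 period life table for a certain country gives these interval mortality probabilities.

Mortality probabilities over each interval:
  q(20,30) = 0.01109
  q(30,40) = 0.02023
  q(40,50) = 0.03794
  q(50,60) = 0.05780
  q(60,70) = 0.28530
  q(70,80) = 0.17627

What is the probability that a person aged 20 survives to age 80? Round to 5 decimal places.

Chaining the interval survival probabilities: (1 − 0.01109) × (1 − 0.02023) × (1 − 0.03794) × (1 − 0.05780) × (1 − 0.28530) × (1 − 0.17627).
= 0.98891 × 0.97977 × 0.96206 × 0.94220 × 0.71470 × 0.82373 = 0.517053.

0.51705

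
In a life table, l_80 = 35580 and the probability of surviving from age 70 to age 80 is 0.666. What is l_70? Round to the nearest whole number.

53423

l_70 = l_80 / p = 35580 / 0.666 = 53423.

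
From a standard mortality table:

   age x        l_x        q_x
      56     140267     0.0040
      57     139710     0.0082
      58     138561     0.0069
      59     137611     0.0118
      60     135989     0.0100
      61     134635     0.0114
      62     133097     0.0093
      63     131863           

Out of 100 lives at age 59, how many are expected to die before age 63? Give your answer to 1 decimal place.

4.2

The relevant probability is 1 − 131863/137611 = 0.041770.
Expected number = 100 × 0.041770 = 4.2.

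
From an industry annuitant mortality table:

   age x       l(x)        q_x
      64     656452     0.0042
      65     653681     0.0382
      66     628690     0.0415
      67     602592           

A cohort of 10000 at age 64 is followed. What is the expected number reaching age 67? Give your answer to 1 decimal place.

The relevant probability is 602592/656452 = 0.917953.
Expected number = 10000 × 0.917953 = 9179.5.

9179.5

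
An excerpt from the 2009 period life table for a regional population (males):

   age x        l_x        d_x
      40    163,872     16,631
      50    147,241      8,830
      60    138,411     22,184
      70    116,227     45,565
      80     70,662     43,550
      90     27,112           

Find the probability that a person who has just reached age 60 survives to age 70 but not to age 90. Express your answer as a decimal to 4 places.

0.6438

This is the probability of reaching 70 but not 90, conditional on being alive at 60: (l_70 − l_90) / l_60.
= (116,227 − 27,112) / 138,411 = 89,115 / 138,411 = 0.643843.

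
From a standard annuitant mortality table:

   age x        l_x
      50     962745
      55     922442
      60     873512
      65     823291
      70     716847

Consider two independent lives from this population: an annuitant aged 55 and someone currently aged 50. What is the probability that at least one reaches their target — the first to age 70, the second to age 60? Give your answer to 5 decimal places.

p₁ = l_70/l_55 = 716847/922442 = 0.777119; p₂ = l_60/l_50 = 873512/962745 = 0.907314.
P(at least one) = 1 − (1−p₁)(1−p₂) = 1 − 0.222881 × 0.092686 = 0.979342.

0.97934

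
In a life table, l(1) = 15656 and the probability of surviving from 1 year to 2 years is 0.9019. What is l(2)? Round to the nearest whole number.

14120

l(2) = l(1) × p = 15656 × 0.9019 = 14120.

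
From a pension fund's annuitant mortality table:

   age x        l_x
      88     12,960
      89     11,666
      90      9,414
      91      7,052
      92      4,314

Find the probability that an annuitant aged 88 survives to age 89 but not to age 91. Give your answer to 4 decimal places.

0.3560

This is the probability of reaching 89 but not 91, conditional on being alive at 88: (l_89 − l_91) / l_88.
= (11,666 − 7,052) / 12,960 = 4,614 / 12,960 = 0.356019.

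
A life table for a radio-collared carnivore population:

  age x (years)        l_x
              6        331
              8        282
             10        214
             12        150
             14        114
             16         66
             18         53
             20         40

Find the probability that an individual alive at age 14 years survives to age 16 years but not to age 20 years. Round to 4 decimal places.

This is the probability of reaching 16 but not 20, conditional on being alive at 14: (l_16 − l_20) / l_14.
= (66 − 40) / 114 = 26 / 114 = 0.228070.

0.2281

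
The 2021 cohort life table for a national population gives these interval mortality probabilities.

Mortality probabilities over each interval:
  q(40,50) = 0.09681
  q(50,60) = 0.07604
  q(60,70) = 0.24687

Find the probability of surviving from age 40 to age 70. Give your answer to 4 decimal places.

0.6285

Survival from 40 to 70 is the product of surviving each interval: (1 − 0.09681) × (1 − 0.07604) × (1 − 0.24687).
= 0.90319 × 0.92396 × 0.75313 = 0.628496.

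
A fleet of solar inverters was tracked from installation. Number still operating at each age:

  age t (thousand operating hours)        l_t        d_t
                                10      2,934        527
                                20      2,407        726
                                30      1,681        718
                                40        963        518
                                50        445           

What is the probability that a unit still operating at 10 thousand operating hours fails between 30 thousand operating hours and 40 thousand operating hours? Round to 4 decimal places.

This is the probability of reaching 30 but not 40, conditional on being operational at 10: (l_30 − l_40) / l_10.
= (1,681 − 963) / 2,934 = 718 / 2,934 = 0.244717.

0.2447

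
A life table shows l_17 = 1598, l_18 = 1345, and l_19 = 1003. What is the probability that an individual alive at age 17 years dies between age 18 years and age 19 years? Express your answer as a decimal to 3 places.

0.214

This is the probability of reaching 18 but not 19, conditional on being alive at 17: (l_18 − l_19) / l_17.
= (1345 − 1003) / 1598 = 342 / 1598 = 0.214018.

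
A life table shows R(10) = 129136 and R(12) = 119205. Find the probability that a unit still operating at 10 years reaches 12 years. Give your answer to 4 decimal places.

The conditional survival probability is R(12)/R(10) = 119205/129136 = 0.923097.

0.9231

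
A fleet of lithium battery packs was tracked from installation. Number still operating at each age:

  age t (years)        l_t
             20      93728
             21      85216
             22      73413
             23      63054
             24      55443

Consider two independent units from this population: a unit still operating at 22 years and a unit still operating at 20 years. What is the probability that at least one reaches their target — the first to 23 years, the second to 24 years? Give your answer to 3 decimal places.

0.942

p₁ = l_23/l_22 = 63054/73413 = 0.858894; p₂ = l_24/l_20 = 55443/93728 = 0.591531.
P(at least one) = 1 − (1−p₁)(1−p₂) = 1 − 0.141106 × 0.408469 = 0.942363.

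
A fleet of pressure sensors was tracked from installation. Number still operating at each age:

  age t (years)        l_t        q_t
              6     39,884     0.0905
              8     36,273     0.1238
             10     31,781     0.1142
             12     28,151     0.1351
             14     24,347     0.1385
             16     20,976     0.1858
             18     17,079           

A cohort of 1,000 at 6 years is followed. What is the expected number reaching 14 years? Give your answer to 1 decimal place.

610.4

The relevant probability is 24,347/39,884 = 0.610445.
Expected number = 1,000 × 0.610445 = 610.4.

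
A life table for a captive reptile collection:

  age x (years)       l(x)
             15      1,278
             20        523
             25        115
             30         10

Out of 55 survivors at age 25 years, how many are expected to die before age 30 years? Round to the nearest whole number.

50

The relevant probability is 1 − 10/115 = 0.913043.
Expected number = 55 × 0.913043 = 50.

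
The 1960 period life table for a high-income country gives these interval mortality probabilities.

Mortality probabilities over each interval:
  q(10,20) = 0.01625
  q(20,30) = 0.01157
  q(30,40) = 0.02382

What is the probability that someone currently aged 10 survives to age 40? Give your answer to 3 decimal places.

0.949

P(survive 10→40) = (1 − 0.01625) × (1 − 0.01157) × (1 − 0.02382).
= 0.98375 × 0.98843 × 0.97618 = 0.949206.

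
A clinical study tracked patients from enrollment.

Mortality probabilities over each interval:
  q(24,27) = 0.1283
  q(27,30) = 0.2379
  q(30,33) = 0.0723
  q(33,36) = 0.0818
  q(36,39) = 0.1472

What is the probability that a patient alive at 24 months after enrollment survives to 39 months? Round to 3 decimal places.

0.483

Survival from 24 to 39 is the product of surviving each interval: (1 − 0.1283) × (1 − 0.2379) × (1 − 0.0723) × (1 − 0.0818) × (1 − 0.1472).
= 0.8717 × 0.7621 × 0.9277 × 0.9182 × 0.8528 = 0.482582.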